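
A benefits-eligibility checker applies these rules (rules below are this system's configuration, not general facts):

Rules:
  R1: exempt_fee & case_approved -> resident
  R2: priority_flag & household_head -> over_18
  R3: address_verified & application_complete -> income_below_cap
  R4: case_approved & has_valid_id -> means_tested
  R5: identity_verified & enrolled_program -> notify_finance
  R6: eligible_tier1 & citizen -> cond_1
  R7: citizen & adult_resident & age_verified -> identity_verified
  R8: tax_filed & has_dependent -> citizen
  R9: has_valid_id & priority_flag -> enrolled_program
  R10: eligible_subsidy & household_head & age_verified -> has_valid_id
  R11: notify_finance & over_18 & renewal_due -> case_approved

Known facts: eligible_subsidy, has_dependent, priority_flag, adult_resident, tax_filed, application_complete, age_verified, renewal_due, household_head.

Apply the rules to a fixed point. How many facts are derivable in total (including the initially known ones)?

Round 1 — R2, R8, R10, derive over_18, citizen, has_valid_id.
Round 2 — R7, R9, derive identity_verified, enrolled_program.
Round 3 — R5, derive notify_finance.
Round 4 — R11, derive case_approved.
Round 5 — R4, derive means_tested.
Closure: {adult_resident, age_verified, application_complete, case_approved, citizen, eligible_subsidy, enrolled_program, has_dependent, has_valid_id, household_head, identity_verified, means_tested, notify_finance, over_18, priority_flag, renewal_due, tax_filed} — 17 facts.

17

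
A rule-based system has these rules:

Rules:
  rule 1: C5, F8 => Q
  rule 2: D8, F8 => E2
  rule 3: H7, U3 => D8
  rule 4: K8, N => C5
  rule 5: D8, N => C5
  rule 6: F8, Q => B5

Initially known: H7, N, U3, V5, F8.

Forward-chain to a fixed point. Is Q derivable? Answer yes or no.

yes

Round 1: rule 3 [H7, U3 => D8]. Adds D8.
Round 2: rule 2 [D8, F8 => E2]; rule 5 [D8, N => C5]. Adds E2, C5.
Round 3: rule 1 [C5, F8 => Q]. Adds Q.
Round 4: rule 6 [F8, Q => B5]. Adds B5.
Q appears in round 3, so it is derivable.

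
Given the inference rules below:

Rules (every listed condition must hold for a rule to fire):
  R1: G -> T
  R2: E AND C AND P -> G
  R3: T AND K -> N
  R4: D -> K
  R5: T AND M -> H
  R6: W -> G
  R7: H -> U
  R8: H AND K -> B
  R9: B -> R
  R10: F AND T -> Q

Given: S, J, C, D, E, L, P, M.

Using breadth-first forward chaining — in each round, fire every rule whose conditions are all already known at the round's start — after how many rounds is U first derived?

4

Round 1 — R2, R4, derive G, K.
Round 2 — R1, derive T.
Round 3 — R3, R5, derive N, H.
Round 4 — R7, R8, derive U, B.
U first appears in round 4.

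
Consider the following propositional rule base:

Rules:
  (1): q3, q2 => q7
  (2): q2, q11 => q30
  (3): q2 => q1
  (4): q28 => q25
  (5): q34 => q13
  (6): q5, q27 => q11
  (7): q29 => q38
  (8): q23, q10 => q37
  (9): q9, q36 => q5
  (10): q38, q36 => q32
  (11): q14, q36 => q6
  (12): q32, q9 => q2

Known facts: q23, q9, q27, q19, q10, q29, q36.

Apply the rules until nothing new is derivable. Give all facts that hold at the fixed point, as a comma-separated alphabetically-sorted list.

q1, q10, q11, q19, q2, q23, q27, q29, q30, q32, q36, q37, q38, q5, q9

Round 1: (7) [q29 => q38]; (8) [q23, q10 => q37]; (9) [q9, q36 => q5]. Adds q38, q37, q5.
Round 2: (6) [q5, q27 => q11]; (10) [q38, q36 => q32]. Adds q11, q32.
Round 3: (12) [q32, q9 => q2]. Adds q2.
Round 4: (2) [q2, q11 => q30]; (3) [q2 => q1]. Adds q30, q1.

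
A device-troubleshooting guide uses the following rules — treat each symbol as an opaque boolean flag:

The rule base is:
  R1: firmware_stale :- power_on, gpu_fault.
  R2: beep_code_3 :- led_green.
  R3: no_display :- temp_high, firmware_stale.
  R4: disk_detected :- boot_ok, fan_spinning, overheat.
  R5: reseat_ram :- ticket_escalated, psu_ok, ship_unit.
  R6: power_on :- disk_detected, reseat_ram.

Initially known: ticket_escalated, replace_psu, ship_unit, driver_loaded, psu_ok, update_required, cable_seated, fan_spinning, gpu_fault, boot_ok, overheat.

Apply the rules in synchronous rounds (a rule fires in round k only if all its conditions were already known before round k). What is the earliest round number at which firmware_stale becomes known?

Round 1: R4 [disk_detected :- boot_ok, fan_spinning, overheat.]; R5 [reseat_ram :- ticket_escalated, psu_ok, ship_unit.]. Adds disk_detected, reseat_ram.
Round 2: R6 [power_on :- disk_detected, reseat_ram.]. Adds power_on.
Round 3: R1 [firmware_stale :- power_on, gpu_fault.]. Adds firmware_stale.
firmware_stale first appears in round 3.

3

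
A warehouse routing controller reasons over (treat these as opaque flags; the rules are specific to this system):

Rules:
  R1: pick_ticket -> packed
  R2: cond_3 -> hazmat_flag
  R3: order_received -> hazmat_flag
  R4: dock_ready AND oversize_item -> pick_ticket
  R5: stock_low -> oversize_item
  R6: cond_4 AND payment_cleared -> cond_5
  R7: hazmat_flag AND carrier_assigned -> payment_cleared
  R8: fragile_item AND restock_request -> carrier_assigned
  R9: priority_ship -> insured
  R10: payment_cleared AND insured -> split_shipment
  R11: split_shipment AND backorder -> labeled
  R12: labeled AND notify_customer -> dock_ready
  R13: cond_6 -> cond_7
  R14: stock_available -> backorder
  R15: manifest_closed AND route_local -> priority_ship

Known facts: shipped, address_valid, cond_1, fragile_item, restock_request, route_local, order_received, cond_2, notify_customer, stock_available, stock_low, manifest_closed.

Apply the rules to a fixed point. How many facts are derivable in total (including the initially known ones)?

Round 1 — R3, R5, R8, R14, R15, derive hazmat_flag, oversize_item, carrier_assigned, backorder, priority_ship.
Round 2 — R7, R9, derive payment_cleared, insured.
Round 3 — R10, derive split_shipment.
Round 4 — R11, derive labeled.
Round 5 — R12, derive dock_ready.
Round 6 — R4, derive pick_ticket.
Round 7 — R1, derive packed.
Closure: {address_valid, backorder, carrier_assigned, cond_1, cond_2, dock_ready, fragile_item, hazmat_flag, insured, labeled, manifest_closed, notify_customer, order_received, oversize_item, packed, payment_cleared, pick_ticket, priority_ship, restock_request, route_local, shipped, split_shipment, stock_available, stock_low} — 24 facts.

24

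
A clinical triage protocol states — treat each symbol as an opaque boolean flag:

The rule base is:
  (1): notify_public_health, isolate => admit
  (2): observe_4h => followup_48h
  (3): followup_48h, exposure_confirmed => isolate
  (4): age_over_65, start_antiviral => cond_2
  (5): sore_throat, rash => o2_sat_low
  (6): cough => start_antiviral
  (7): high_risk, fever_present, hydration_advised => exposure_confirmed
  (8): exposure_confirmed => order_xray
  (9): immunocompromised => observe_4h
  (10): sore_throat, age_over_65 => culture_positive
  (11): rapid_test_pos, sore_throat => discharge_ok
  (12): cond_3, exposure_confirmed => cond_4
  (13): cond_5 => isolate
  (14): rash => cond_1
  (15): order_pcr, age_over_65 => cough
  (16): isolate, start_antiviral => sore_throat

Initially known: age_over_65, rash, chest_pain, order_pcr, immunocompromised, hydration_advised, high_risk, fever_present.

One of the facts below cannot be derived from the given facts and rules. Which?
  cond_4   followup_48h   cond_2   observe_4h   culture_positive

Round 1 fires (7), (9), (14), (15), giving exposure_confirmed, observe_4h, cond_1, cough.
Round 2 fires (2), (6), (8), giving followup_48h, start_antiviral, order_xray.
Round 3 fires (3), (4), giving isolate, cond_2.
Round 4 fires (16), giving sore_throat.
Round 5 fires (5), (10), giving o2_sat_low, culture_positive.
Derived: cond_2 (round 3), culture_positive (round 5), observe_4h (round 1), followup_48h (round 2). cond_4 never appears in any round.

cond_4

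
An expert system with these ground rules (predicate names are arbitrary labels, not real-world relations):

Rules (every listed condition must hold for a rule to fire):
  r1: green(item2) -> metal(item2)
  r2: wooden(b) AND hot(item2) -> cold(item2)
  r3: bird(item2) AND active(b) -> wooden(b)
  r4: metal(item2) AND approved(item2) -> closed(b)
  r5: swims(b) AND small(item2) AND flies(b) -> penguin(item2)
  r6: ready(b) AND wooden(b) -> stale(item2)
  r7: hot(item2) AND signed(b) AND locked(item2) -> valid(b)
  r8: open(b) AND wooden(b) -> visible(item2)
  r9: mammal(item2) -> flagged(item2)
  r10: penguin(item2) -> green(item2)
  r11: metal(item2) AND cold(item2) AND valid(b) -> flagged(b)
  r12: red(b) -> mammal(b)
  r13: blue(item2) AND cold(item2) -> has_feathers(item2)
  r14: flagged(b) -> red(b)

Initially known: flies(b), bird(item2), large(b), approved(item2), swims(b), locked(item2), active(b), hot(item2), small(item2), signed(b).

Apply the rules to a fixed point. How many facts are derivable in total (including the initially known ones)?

20

Round 1: r3 [bird(item2) AND active(b) -> wooden(b)]; r5 [swims(b) AND small(item2) AND flies(b) -> penguin(item2)]; r7 [hot(item2) AND signed(b) AND locked(item2) -> valid(b)]. New: wooden(b), penguin(item2), valid(b).
Round 2: r2 [wooden(b) AND hot(item2) -> cold(item2)]; r10 [penguin(item2) -> green(item2)]. New: cold(item2), green(item2).
Round 3: r1 [green(item2) -> metal(item2)]. New: metal(item2).
Round 4: r4 [metal(item2) AND approved(item2) -> closed(b)]; r11 [metal(item2) AND cold(item2) AND valid(b) -> flagged(b)]. New: closed(b), flagged(b).
Round 5: r14 [flagged(b) -> red(b)]. New: red(b).
Round 6: r12 [red(b) -> mammal(b)]. New: mammal(b).
Closure: {active(b), approved(item2), bird(item2), closed(b), cold(item2), flagged(b), flies(b), green(item2), hot(item2), large(b), locked(item2), mammal(b), metal(item2), penguin(item2), red(b), signed(b), small(item2), swims(b), valid(b), wooden(b)} — 20 facts.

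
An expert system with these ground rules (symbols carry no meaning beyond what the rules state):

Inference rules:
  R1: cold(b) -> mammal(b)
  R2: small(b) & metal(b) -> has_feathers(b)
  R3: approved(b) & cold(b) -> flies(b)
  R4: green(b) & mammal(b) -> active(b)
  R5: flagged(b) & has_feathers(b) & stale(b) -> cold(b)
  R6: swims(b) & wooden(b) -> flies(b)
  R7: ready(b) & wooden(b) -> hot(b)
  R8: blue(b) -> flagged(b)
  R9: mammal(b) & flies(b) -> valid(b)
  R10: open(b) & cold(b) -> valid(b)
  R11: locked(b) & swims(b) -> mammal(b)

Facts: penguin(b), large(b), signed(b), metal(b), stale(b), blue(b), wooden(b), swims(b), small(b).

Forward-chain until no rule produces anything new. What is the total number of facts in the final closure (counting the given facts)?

[1] R2 [small(b) & metal(b) -> has_feathers(b)]; R6 [swims(b) & wooden(b) -> flies(b)]; R8 [blue(b) -> flagged(b)]. ⇒ new: has_feathers(b), flies(b), flagged(b).
[2] R5 [flagged(b) & has_feathers(b) & stale(b) -> cold(b)]. ⇒ new: cold(b).
[3] R1 [cold(b) -> mammal(b)]. ⇒ new: mammal(b).
[4] R9 [mammal(b) & flies(b) -> valid(b)]. ⇒ new: valid(b).
Closure: {blue(b), cold(b), flagged(b), flies(b), has_feathers(b), large(b), mammal(b), metal(b), penguin(b), signed(b), small(b), stale(b), swims(b), valid(b), wooden(b)} — 15 facts.

15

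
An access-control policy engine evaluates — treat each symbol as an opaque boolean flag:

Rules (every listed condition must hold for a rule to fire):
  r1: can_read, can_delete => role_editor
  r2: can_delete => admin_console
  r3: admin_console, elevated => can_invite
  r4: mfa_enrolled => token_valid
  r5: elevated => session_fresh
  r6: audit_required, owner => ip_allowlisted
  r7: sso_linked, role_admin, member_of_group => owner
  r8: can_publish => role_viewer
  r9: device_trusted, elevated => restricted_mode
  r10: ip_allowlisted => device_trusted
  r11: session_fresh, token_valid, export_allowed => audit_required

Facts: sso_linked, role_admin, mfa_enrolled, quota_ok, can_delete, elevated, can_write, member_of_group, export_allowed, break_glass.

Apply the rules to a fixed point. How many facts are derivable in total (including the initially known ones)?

19

[1] r2 [can_delete => admin_console]; r4 [mfa_enrolled => token_valid]; r5 [elevated => session_fresh]; r7 [sso_linked, role_admin, member_of_group => owner]. ⇒ new: admin_console, token_valid, session_fresh, owner.
[2] r3 [admin_console, elevated => can_invite]; r11 [session_fresh, token_valid, export_allowed => audit_required]. ⇒ new: can_invite, audit_required.
[3] r6 [audit_required, owner => ip_allowlisted]. ⇒ new: ip_allowlisted.
[4] r10 [ip_allowlisted => device_trusted]. ⇒ new: device_trusted.
[5] r9 [device_trusted, elevated => restricted_mode]. ⇒ new: restricted_mode.
Closure: {admin_console, audit_required, break_glass, can_delete, can_invite, can_write, device_trusted, elevated, export_allowed, ip_allowlisted, member_of_group, mfa_enrolled, owner, quota_ok, restricted_mode, role_admin, session_fresh, sso_linked, token_valid} — 19 facts.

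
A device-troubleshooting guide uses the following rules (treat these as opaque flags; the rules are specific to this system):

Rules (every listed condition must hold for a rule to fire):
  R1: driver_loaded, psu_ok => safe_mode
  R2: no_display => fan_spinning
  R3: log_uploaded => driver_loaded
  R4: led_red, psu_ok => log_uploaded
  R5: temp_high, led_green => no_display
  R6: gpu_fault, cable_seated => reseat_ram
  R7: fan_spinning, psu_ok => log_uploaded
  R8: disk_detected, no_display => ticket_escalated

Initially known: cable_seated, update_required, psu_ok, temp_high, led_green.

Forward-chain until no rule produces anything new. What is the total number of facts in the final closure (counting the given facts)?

Round 1: R5 [temp_high, led_green => no_display]. Adds no_display.
Round 2: R2 [no_display => fan_spinning]. Adds fan_spinning.
Round 3: R7 [fan_spinning, psu_ok => log_uploaded]. Adds log_uploaded.
Round 4: R3 [log_uploaded => driver_loaded]. Adds driver_loaded.
Round 5: R1 [driver_loaded, psu_ok => safe_mode]. Adds safe_mode.
Closure: {cable_seated, driver_loaded, fan_spinning, led_green, log_uploaded, no_display, psu_ok, safe_mode, temp_high, update_required} — 10 facts.

10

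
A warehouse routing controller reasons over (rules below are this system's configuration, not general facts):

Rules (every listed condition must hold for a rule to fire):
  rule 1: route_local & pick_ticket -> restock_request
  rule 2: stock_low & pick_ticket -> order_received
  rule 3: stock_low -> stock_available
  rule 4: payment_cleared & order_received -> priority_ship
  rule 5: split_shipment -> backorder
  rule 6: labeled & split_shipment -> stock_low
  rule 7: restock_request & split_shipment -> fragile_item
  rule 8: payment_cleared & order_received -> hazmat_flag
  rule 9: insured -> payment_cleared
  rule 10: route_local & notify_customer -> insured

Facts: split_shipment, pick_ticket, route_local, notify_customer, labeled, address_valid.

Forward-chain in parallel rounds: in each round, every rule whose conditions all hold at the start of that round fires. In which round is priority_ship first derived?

3

Round 1: rule 1 [route_local & pick_ticket -> restock_request]; rule 5 [split_shipment -> backorder]; rule 6 [labeled & split_shipment -> stock_low]; rule 10 [route_local & notify_customer -> insured]. Adds restock_request, backorder, stock_low, insured.
Round 2: rule 2 [stock_low & pick_ticket -> order_received]; rule 3 [stock_low -> stock_available]; rule 7 [restock_request & split_shipment -> fragile_item]; rule 9 [insured -> payment_cleared]. Adds order_received, stock_available, fragile_item, payment_cleared.
Round 3: rule 4 [payment_cleared & order_received -> priority_ship]; rule 8 [payment_cleared & order_received -> hazmat_flag]. Adds priority_ship, hazmat_flag.
priority_ship first appears in round 3.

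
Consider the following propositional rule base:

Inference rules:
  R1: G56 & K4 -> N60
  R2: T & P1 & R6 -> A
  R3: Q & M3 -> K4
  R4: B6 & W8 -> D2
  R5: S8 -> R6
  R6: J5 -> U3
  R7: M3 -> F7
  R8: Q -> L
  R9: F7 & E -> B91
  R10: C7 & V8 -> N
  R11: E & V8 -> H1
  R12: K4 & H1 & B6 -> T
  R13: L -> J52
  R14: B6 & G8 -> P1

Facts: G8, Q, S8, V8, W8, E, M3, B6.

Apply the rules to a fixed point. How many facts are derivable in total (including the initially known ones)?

Round 1 fires R3, R4, R5, R7, R8, R11, R14, giving K4, D2, R6, F7, L, H1, P1.
Round 2 fires R9, R12, R13, giving B91, T, J52.
Round 3 fires R2, giving A.
Closure: {A, B6, B91, D2, E, F7, G8, H1, J52, K4, L, M3, P1, Q, R6, S8, T, V8, W8} — 19 facts.

19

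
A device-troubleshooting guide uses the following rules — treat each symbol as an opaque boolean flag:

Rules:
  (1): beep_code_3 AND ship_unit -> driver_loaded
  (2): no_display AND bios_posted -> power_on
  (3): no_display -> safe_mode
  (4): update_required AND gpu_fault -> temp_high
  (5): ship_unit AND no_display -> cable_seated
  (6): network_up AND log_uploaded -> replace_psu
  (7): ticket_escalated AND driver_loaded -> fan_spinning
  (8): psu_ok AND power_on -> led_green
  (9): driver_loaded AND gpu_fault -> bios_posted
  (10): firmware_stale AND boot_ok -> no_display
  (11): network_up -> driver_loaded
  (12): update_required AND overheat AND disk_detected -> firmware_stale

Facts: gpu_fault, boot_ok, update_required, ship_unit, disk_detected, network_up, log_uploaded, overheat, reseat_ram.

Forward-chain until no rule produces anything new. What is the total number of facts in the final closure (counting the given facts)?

Round 1 fires (4), (6), (11), (12), giving temp_high, replace_psu, driver_loaded, firmware_stale.
Round 2 fires (9), (10), giving bios_posted, no_display.
Round 3 fires (2), (3), (5), giving power_on, safe_mode, cable_seated.
Closure: {bios_posted, boot_ok, cable_seated, disk_detected, driver_loaded, firmware_stale, gpu_fault, log_uploaded, network_up, no_display, overheat, power_on, replace_psu, reseat_ram, safe_mode, ship_unit, temp_high, update_required} — 18 facts.

18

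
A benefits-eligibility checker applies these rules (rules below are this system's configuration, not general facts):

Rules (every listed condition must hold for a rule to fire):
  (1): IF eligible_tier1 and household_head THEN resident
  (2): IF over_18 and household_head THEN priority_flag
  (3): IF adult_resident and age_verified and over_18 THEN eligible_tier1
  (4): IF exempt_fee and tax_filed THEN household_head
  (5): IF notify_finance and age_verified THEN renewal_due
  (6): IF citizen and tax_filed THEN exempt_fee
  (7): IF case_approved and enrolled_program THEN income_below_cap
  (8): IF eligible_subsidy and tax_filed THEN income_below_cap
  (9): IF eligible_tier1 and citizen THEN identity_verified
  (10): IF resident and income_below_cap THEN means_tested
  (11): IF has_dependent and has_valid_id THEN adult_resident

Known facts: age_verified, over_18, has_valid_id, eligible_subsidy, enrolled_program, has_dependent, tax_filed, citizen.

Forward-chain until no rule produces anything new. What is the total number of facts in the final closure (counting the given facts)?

17

Round 1 fires (6), (8), (11), giving exempt_fee, income_below_cap, adult_resident.
Round 2 fires (3), (4), giving eligible_tier1, household_head.
Round 3 fires (1), (2), (9), giving resident, priority_flag, identity_verified.
Round 4 fires (10), giving means_tested.
Closure: {adult_resident, age_verified, citizen, eligible_subsidy, eligible_tier1, enrolled_program, exempt_fee, has_dependent, has_valid_id, household_head, identity_verified, income_below_cap, means_tested, over_18, priority_flag, resident, tax_filed} — 17 facts.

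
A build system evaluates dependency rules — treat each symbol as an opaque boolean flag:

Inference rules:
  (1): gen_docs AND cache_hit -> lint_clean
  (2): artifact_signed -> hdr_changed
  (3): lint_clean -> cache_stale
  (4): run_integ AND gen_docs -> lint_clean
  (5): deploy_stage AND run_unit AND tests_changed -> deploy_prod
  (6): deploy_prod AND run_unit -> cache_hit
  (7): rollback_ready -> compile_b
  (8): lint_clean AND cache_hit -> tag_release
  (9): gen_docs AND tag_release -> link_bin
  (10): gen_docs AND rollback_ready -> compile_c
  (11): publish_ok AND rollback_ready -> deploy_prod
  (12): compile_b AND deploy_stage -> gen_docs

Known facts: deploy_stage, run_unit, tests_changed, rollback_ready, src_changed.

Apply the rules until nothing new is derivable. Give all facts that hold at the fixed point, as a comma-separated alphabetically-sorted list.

Round 1 — (5), (7), derive deploy_prod, compile_b.
Round 2 — (6), (12), derive cache_hit, gen_docs.
Round 3 — (1), (10), derive lint_clean, compile_c.
Round 4 — (3), (8), derive cache_stale, tag_release.
Round 5 — (9), derive link_bin.

cache_hit, cache_stale, compile_b, compile_c, deploy_prod, deploy_stage, gen_docs, link_bin, lint_clean, rollback_ready, run_unit, src_changed, tag_release, tests_changed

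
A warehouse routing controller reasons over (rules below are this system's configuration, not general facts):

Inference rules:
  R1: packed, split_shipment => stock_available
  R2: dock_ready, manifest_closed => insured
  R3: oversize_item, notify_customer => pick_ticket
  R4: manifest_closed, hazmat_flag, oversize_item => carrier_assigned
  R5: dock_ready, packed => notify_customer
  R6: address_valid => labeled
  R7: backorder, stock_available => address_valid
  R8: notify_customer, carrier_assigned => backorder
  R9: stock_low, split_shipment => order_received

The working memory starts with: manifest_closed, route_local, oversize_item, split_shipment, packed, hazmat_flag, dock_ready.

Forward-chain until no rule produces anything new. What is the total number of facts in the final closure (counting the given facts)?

Round 1 — R1, R2, R4, R5, derive stock_available, insured, carrier_assigned, notify_customer.
Round 2 — R3, R8, derive pick_ticket, backorder.
Round 3 — R7, derive address_valid.
Round 4 — R6, derive labeled.
Closure: {address_valid, backorder, carrier_assigned, dock_ready, hazmat_flag, insured, labeled, manifest_closed, notify_customer, oversize_item, packed, pick_ticket, route_local, split_shipment, stock_available} — 15 facts.

15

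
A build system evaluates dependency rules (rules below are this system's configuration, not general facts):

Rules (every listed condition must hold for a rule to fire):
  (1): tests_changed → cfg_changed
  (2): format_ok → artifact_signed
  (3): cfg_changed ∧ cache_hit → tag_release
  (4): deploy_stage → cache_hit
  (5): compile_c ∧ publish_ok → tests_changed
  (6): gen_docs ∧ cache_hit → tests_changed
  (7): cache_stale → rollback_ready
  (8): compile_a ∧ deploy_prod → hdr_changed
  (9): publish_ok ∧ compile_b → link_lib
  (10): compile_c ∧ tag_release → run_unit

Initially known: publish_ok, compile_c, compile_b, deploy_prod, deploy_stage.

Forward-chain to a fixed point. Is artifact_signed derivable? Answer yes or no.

Round 1 fires (4), (5), (9), giving cache_hit, tests_changed, link_lib.
Round 2 fires (1), giving cfg_changed.
Round 3 fires (3), giving tag_release.
Round 4 fires (10), giving run_unit.
Fixed point reached. artifact_signed is concluded only by (2); (2) needs format_ok (never derived).

no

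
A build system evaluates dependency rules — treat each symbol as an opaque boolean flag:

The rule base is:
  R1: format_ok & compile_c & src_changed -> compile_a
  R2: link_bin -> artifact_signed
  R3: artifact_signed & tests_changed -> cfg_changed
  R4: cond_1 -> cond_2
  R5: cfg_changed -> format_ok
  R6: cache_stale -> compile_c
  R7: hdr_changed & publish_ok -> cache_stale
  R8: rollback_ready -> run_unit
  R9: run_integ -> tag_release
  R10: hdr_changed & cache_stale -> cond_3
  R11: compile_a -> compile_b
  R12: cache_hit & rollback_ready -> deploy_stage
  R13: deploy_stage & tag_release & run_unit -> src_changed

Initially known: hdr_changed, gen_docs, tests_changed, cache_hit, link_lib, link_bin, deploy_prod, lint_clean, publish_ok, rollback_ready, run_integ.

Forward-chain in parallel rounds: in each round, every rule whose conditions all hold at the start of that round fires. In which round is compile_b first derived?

5

Round 1 — R2, R7, R8, R9, R12, derive artifact_signed, cache_stale, run_unit, tag_release, deploy_stage.
Round 2 — R3, R6, R10, R13, derive cfg_changed, compile_c, cond_3, src_changed.
Round 3 — R5, derive format_ok.
Round 4 — R1, derive compile_a.
Round 5 — R11, derive compile_b.
compile_b first appears in round 5.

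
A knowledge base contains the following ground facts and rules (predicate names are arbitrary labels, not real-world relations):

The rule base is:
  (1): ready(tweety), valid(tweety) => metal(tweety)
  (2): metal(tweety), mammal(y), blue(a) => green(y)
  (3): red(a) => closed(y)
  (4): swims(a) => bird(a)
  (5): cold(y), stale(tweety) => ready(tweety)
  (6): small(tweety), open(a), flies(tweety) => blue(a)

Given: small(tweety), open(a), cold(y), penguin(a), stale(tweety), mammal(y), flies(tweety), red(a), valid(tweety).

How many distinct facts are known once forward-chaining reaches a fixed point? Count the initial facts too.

Round 1 — (3), (5), (6), derive closed(y), ready(tweety), blue(a).
Round 2 — (1), derive metal(tweety).
Round 3 — (2), derive green(y).
Closure: {blue(a), closed(y), cold(y), flies(tweety), green(y), mammal(y), metal(tweety), open(a), penguin(a), ready(tweety), red(a), small(tweety), stale(tweety), valid(tweety)} — 14 facts.

14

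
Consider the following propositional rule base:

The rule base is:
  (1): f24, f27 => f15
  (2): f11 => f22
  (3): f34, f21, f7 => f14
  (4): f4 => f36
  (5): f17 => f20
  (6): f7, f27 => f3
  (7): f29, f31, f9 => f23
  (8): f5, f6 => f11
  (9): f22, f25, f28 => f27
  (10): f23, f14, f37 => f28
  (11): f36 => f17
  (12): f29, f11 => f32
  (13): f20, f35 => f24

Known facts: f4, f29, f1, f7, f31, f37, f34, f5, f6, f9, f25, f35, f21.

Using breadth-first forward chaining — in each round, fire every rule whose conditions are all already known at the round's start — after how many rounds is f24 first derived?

4

Round 1: (3) [f34, f21, f7 => f14]; (4) [f4 => f36]; (7) [f29, f31, f9 => f23]; (8) [f5, f6 => f11]. Adds f14, f36, f23, f11.
Round 2: (2) [f11 => f22]; (10) [f23, f14, f37 => f28]; (11) [f36 => f17]; (12) [f29, f11 => f32]. Adds f22, f28, f17, f32.
Round 3: (5) [f17 => f20]; (9) [f22, f25, f28 => f27]. Adds f20, f27.
Round 4: (6) [f7, f27 => f3]; (13) [f20, f35 => f24]. Adds f3, f24.
f24 first appears in round 4.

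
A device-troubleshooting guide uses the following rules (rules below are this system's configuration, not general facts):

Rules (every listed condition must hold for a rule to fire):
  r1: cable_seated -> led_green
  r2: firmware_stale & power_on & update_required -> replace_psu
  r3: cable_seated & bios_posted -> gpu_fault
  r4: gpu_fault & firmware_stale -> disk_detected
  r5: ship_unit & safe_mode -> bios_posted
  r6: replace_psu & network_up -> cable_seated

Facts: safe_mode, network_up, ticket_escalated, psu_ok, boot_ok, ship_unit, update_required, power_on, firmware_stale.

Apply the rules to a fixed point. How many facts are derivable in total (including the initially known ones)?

[1] r2 [firmware_stale & power_on & update_required -> replace_psu]; r5 [ship_unit & safe_mode -> bios_posted]. ⇒ new: replace_psu, bios_posted.
[2] r6 [replace_psu & network_up -> cable_seated]. ⇒ new: cable_seated.
[3] r1 [cable_seated -> led_green]; r3 [cable_seated & bios_posted -> gpu_fault]. ⇒ new: led_green, gpu_fault.
[4] r4 [gpu_fault & firmware_stale -> disk_detected]. ⇒ new: disk_detected.
Closure: {bios_posted, boot_ok, cable_seated, disk_detected, firmware_stale, gpu_fault, led_green, network_up, power_on, psu_ok, replace_psu, safe_mode, ship_unit, ticket_escalated, update_required} — 15 facts.

15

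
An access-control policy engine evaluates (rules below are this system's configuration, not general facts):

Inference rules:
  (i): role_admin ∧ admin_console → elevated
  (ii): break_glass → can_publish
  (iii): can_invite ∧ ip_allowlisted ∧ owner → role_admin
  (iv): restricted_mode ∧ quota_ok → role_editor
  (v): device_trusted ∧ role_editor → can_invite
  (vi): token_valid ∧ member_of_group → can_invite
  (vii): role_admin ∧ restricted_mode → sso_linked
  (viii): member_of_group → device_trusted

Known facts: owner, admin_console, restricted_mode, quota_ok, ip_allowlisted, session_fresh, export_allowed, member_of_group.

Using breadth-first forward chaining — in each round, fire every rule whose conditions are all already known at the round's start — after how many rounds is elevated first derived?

Round 1 — (iv), (viii), derive role_editor, device_trusted.
Round 2 — (v), derive can_invite.
Round 3 — (iii), derive role_admin.
Round 4 — (i), (vii), derive elevated, sso_linked.
elevated first appears in round 4.

4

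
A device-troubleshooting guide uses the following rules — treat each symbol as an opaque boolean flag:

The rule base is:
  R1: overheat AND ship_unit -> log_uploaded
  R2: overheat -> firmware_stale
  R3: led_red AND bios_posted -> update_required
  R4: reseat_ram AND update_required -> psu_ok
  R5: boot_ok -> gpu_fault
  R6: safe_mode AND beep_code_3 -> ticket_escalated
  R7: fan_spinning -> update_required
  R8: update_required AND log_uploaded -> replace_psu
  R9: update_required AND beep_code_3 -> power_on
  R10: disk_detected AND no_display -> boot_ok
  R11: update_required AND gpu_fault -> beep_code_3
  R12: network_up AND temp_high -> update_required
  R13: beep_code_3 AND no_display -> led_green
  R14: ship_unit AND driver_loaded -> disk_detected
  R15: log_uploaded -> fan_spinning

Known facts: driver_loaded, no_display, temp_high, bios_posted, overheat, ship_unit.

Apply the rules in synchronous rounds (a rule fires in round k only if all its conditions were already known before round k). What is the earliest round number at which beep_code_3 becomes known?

4

Round 1 fires R1, R2, R14, giving log_uploaded, firmware_stale, disk_detected.
Round 2 fires R10, R15, giving boot_ok, fan_spinning.
Round 3 fires R5, R7, giving gpu_fault, update_required.
Round 4 fires R8, R11, giving replace_psu, beep_code_3.
beep_code_3 first appears in round 4.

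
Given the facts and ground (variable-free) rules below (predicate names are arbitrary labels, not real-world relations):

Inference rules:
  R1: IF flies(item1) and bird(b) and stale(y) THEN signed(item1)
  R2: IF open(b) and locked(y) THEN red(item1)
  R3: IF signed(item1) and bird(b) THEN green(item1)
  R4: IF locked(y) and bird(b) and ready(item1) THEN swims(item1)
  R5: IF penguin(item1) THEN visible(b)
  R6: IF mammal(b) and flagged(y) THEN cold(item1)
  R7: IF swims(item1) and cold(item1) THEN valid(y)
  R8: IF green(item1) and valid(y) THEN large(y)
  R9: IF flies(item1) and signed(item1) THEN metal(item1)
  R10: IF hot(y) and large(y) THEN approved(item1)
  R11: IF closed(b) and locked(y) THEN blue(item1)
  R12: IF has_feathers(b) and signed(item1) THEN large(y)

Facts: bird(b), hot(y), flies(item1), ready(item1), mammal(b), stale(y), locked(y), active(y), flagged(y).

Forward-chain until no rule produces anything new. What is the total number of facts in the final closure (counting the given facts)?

[1] R1 [IF flies(item1) and bird(b) and stale(y) THEN signed(item1)]; R4 [IF locked(y) and bird(b) and ready(item1) THEN swims(item1)]; R6 [IF mammal(b) and flagged(y) THEN cold(item1)]. ⇒ new: signed(item1), swims(item1), cold(item1).
[2] R3 [IF signed(item1) and bird(b) THEN green(item1)]; R7 [IF swims(item1) and cold(item1) THEN valid(y)]; R9 [IF flies(item1) and signed(item1) THEN metal(item1)]. ⇒ new: green(item1), valid(y), metal(item1).
[3] R8 [IF green(item1) and valid(y) THEN large(y)]. ⇒ new: large(y).
[4] R10 [IF hot(y) and large(y) THEN approved(item1)]. ⇒ new: approved(item1).
Closure: {active(y), approved(item1), bird(b), cold(item1), flagged(y), flies(item1), green(item1), hot(y), large(y), locked(y), mammal(b), metal(item1), ready(item1), signed(item1), stale(y), swims(item1), valid(y)} — 17 facts.

17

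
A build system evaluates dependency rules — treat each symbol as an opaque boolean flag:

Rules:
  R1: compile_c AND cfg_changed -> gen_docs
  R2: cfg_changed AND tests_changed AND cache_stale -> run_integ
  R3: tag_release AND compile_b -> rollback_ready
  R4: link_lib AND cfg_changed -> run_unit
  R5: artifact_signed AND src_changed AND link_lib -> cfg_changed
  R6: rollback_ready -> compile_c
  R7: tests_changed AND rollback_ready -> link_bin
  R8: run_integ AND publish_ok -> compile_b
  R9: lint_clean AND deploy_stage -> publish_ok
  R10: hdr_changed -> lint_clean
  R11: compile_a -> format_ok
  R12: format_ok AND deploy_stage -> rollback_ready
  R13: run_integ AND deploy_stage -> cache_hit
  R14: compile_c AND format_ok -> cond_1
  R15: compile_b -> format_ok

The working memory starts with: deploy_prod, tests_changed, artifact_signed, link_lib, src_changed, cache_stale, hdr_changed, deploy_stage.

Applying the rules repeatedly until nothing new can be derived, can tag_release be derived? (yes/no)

Round 1 fires R5, R10, giving cfg_changed, lint_clean.
Round 2 fires R2, R4, R9, giving run_integ, run_unit, publish_ok.
Round 3 fires R8, R13, giving compile_b, cache_hit.
Round 4 fires R15, giving format_ok.
Round 5 fires R12, giving rollback_ready.
Round 6 fires R6, R7, giving compile_c, link_bin.
Round 7 fires R1, R14, giving gen_docs, cond_1.
Fixed point reached. No rule has tag_release as a consequent, and it is not given.

no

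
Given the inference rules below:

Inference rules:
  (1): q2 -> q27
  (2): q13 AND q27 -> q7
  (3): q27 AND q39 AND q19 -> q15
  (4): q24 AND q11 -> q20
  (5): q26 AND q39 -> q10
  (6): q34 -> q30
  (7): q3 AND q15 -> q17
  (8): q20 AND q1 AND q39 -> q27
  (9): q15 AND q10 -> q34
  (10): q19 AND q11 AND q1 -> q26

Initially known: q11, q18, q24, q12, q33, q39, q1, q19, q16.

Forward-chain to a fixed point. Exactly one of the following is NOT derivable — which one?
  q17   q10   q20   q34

Round 1 fires (4), (10), giving q20, q26.
Round 2 fires (5), (8), giving q10, q27.
Round 3 fires (3), giving q15.
Round 4 fires (9), giving q34.
Round 5 fires (6), giving q30.
Derived: q20 (round 1), q10 (round 2), q34 (round 4). q17 never appears in any round.

q17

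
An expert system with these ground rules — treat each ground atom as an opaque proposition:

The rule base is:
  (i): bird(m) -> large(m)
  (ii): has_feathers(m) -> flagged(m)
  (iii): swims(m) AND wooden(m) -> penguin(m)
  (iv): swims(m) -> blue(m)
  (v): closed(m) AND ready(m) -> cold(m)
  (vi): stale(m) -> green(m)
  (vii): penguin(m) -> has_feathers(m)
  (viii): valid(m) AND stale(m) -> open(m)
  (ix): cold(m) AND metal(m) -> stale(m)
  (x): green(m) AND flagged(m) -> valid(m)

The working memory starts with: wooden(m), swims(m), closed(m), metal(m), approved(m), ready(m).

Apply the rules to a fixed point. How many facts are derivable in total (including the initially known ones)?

Round 1 — (iii), (iv), (v), derive penguin(m), blue(m), cold(m).
Round 2 — (vii), (ix), derive has_feathers(m), stale(m).
Round 3 — (ii), (vi), derive flagged(m), green(m).
Round 4 — (x), derive valid(m).
Round 5 — (viii), derive open(m).
Closure: {approved(m), blue(m), closed(m), cold(m), flagged(m), green(m), has_feathers(m), metal(m), open(m), penguin(m), ready(m), stale(m), swims(m), valid(m), wooden(m)} — 15 facts.

15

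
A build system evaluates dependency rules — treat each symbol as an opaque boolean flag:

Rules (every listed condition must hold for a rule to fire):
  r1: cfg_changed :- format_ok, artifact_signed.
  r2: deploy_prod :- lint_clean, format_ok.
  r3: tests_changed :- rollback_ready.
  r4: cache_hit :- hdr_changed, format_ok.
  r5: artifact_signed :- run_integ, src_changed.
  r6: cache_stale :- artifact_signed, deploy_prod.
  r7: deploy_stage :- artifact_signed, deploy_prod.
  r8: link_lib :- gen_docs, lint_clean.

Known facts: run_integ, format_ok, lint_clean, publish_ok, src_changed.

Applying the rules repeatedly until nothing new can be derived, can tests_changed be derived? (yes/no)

no

Round 1: r2 [deploy_prod :- lint_clean, format_ok.]; r5 [artifact_signed :- run_integ, src_changed.]. Adds deploy_prod, artifact_signed.
Round 2: r1 [cfg_changed :- format_ok, artifact_signed.]; r6 [cache_stale :- artifact_signed, deploy_prod.]; r7 [deploy_stage :- artifact_signed, deploy_prod.]. Adds cfg_changed, cache_stale, deploy_stage.
Fixed point reached. tests_changed is concluded only by r3; r3 needs rollback_ready (never derived).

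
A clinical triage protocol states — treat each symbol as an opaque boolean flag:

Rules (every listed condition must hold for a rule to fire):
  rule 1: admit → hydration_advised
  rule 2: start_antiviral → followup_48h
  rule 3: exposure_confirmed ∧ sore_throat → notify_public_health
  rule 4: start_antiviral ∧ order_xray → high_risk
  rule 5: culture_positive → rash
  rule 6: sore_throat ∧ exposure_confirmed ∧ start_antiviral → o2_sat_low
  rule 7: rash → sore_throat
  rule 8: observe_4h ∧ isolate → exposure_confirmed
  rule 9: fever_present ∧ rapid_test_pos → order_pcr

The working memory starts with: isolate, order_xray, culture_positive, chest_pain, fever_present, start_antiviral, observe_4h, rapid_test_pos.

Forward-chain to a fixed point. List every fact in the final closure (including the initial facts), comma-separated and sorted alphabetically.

[1] rule 2 [start_antiviral → followup_48h]; rule 4 [start_antiviral ∧ order_xray → high_risk]; rule 5 [culture_positive → rash]; rule 8 [observe_4h ∧ isolate → exposure_confirmed]; rule 9 [fever_present ∧ rapid_test_pos → order_pcr]. ⇒ new: followup_48h, high_risk, rash, exposure_confirmed, order_pcr.
[2] rule 7 [rash → sore_throat]. ⇒ new: sore_throat.
[3] rule 3 [exposure_confirmed ∧ sore_throat → notify_public_health]; rule 6 [sore_throat ∧ exposure_confirmed ∧ start_antiviral → o2_sat_low]. ⇒ new: notify_public_health, o2_sat_low.

chest_pain, culture_positive, exposure_confirmed, fever_present, followup_48h, high_risk, isolate, notify_public_health, o2_sat_low, observe_4h, order_pcr, order_xray, rapid_test_pos, rash, sore_throat, start_antiviral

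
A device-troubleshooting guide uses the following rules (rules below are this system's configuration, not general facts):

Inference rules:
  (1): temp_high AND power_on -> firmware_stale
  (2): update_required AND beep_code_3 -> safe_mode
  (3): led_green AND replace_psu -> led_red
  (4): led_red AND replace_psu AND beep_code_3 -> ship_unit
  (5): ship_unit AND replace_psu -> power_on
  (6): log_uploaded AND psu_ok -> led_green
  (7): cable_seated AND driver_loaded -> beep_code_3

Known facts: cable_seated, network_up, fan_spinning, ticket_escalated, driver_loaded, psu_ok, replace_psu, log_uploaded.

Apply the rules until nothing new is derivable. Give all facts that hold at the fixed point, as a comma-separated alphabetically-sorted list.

beep_code_3, cable_seated, driver_loaded, fan_spinning, led_green, led_red, log_uploaded, network_up, power_on, psu_ok, replace_psu, ship_unit, ticket_escalated

Round 1 fires (6), (7), giving led_green, beep_code_3.
Round 2 fires (3), giving led_red.
Round 3 fires (4), giving ship_unit.
Round 4 fires (5), giving power_on.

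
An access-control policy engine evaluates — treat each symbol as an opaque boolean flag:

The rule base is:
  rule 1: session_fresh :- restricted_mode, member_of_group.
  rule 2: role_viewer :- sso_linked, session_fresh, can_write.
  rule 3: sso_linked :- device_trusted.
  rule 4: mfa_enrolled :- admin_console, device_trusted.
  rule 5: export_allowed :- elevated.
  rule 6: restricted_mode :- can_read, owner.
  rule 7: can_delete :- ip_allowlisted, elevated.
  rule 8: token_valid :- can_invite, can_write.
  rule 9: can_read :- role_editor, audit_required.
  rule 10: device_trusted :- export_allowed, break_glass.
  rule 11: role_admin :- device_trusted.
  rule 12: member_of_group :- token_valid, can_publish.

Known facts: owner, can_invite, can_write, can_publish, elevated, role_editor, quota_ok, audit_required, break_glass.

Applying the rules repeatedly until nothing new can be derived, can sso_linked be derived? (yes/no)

yes

[1] rule 5 [export_allowed :- elevated.]; rule 8 [token_valid :- can_invite, can_write.]; rule 9 [can_read :- role_editor, audit_required.]. ⇒ new: export_allowed, token_valid, can_read.
[2] rule 6 [restricted_mode :- can_read, owner.]; rule 10 [device_trusted :- export_allowed, break_glass.]; rule 12 [member_of_group :- token_valid, can_publish.]. ⇒ new: restricted_mode, device_trusted, member_of_group.
[3] rule 1 [session_fresh :- restricted_mode, member_of_group.]; rule 3 [sso_linked :- device_trusted.]; rule 11 [role_admin :- device_trusted.]. ⇒ new: session_fresh, sso_linked, role_admin.
[4] rule 2 [role_viewer :- sso_linked, session_fresh, can_write.]. ⇒ new: role_viewer.
sso_linked appears in round 3, so it is derivable.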